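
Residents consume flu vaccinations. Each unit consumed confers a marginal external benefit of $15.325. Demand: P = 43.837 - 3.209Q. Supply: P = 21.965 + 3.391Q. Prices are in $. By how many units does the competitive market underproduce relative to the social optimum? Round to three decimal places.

2.322 units

Market equilibrium (private): 21.965 + 3.391Q = 43.837 - 3.209Q → Q_m = 3.3139.
Social marginal benefit = demand + MEB = 59.162 - 3.209Q.
Set SMB = MC: 59.162 - 3.209Q = 21.965 + 3.391Q → Q* = 5.6359.
Gap = |3.3139 − 5.6359| = 2.3220.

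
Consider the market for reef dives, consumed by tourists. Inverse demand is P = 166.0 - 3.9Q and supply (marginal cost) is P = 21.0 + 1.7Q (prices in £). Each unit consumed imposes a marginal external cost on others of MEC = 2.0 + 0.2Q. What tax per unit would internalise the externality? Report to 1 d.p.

Social marginal benefit = demand − MEC = 164.0 - 4.1Q.
Set SMB = MC: 164.0 - 4.1Q = 21.0 + 1.7Q → Q* = 24.6552.
The Pigouvian tax equals MEC at Q*: 2.0 + 0.2×24.6552 = 6.9310.

tax = £6.9 per unit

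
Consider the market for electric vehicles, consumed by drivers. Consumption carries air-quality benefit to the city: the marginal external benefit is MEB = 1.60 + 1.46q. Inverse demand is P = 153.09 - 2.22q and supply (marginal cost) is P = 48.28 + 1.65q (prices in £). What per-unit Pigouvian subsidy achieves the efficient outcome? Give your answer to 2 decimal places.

subsidy = £66.06 per unit

Social marginal benefit = demand + MEB = 154.69 - 0.76q.
Set SMB = MC: 154.69 - 0.76q = 48.28 + 1.65q → q* = 44.1535.
The Pigouvian subsidy equals MEB at q*: 1.60 + 1.46×44.1535 = 66.0641.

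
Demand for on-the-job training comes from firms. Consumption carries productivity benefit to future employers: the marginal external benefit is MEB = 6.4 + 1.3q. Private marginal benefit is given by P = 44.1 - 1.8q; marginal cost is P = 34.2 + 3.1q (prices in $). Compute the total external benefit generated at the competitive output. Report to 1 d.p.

$15.6

Market equilibrium (private): 34.2 + 3.1q = 44.1 - 1.8q → q_m = 2.0204.
Total external benefit = ∫₀^{q_m} (6.4 + 1.3q) dq = 6.4×2.0204 + ½×1.3×2.0204² = 15.5839.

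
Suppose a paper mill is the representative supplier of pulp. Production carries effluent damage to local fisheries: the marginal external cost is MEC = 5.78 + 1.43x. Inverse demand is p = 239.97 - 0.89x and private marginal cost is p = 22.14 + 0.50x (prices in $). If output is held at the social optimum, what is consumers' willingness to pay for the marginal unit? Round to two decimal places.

Social marginal cost = private MC + MEC = 27.92 + 1.93x.
Set SMC = demand: 27.92 + 1.93x = 239.97 - 0.89x → x* = 75.1950.
Consumer price on the demand curve at x*: 239.97 − 0.89×75.1950 = 173.0465.

P = $173.05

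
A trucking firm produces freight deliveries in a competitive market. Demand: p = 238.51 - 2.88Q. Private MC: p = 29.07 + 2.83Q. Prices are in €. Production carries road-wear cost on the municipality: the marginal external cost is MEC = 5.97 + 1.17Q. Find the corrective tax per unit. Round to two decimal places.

tax = €40.57 per unit

Social marginal cost = private MC + MEC = 35.04 + 4.00Q.
Set SMC = demand: 35.04 + 4.00Q = 238.51 - 2.88Q → Q* = 29.5741.
The Pigouvian tax equals MEC at Q*: 5.97 + 1.17×29.5741 = 40.5717.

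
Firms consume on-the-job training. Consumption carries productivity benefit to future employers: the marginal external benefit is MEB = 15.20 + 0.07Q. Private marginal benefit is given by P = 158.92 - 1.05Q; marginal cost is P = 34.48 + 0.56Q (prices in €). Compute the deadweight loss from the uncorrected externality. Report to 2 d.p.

DWL = €137.92

Market equilibrium (private): 34.48 + 0.56Q = 158.92 - 1.05Q → Q_m = 77.2919.
Social marginal benefit = demand + MEB = 174.12 - 0.98Q.
Set SMB = MC: 174.12 - 0.98Q = 34.48 + 0.56Q → Q* = 90.6753.
Height of the DWL triangle at Q_m is SMB(Q_m) − MC(Q_m) = MEB(Q_m) = 20.6104.
DWL = ½ × 13.3834 × 20.6104 = 137.9186.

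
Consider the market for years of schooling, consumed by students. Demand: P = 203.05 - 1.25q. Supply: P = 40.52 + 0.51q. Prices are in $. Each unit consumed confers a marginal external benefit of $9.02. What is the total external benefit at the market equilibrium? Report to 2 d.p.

Market equilibrium (private): 40.52 + 0.51q = 203.05 - 1.25q → q_m = 92.3466.
Total external benefit = MEB × q_m = 9.02 × 92.3466 = 832.9663.

$832.97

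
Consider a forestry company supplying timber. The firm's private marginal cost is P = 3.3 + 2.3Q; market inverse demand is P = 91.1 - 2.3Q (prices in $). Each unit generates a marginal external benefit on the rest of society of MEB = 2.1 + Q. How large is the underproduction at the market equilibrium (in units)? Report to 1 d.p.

5.9 units

Market equilibrium (private): 3.3 + 2.3Q = 91.1 - 2.3Q → Q_m = 19.0870.
Social marginal cost = private MC − MEB = 1.2 + 1.3Q.
Set SMC = demand: 1.2 + 1.3Q = 91.1 - 2.3Q → Q* = 24.9722.
Gap = |19.0870 − 24.9722| = 5.8852.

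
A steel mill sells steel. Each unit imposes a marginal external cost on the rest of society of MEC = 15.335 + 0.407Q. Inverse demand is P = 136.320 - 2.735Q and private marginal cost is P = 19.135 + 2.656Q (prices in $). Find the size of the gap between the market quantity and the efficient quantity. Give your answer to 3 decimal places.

4.171 units

Market equilibrium (private): 19.135 + 2.656Q = 136.320 - 2.735Q → Q_m = 21.7372.
Social marginal cost = private MC + MEC = 34.470 + 3.063Q.
Set SMC = demand: 34.470 + 3.063Q = 136.320 - 2.735Q → Q* = 17.5664.
Gap = |21.7372 − 17.5664| = 4.1708.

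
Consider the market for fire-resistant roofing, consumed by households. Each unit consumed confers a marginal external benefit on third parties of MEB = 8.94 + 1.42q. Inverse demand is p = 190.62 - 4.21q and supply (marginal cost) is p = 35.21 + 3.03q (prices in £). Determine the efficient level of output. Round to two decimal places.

Social marginal benefit = demand + MEB = 199.56 - 2.79q.
Set SMB = MC: 199.56 - 2.79q = 35.21 + 3.03q → q* = 28.2388.

q* = 28.24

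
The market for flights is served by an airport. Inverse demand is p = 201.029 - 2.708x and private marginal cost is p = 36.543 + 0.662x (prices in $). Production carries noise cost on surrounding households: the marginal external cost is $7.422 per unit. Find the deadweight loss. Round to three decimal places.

Market equilibrium (private): 36.543 + 0.662x = 201.029 - 2.708x → x_m = 48.8089.
Social marginal cost = private MC + MEC = 43.965 + 0.662x.
Set SMC = demand: 43.965 + 0.662x = 201.029 - 2.708x → x* = 46.6065.
The welfare-loss triangle has base |x_m − x*| and height MEC(x_m) (the vertical gap between SMC and demand is zero at x* and MEC at x_m).
DWL = ½ × 2.2024 × 7.4220 = 8.1731.

DWL = $8.173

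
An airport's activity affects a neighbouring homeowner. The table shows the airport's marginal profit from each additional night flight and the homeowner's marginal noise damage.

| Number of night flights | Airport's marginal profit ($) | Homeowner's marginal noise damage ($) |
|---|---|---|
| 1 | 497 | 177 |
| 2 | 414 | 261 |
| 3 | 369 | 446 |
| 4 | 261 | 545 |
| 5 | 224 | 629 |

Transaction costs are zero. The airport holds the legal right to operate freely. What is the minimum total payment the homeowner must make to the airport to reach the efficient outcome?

Left alone the airport would choose level 5 (marginal profit stays positive).
Efficient level: k* = 2 (marginal profit ≥ marginal noise damage through 2).
The homeowner must at least cover the airport's forgone profit from cutting 5→2: 369 + 261 + 224 = 854.

$854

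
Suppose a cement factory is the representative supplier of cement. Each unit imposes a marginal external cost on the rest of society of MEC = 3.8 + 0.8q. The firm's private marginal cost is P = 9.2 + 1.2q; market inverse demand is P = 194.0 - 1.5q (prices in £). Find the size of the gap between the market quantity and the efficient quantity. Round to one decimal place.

Market equilibrium (private): 9.2 + 1.2q = 194.0 - 1.5q → q_m = 68.4444.
Social marginal cost = private MC + MEC = 13.0 + 2.0q.
Set SMC = demand: 13.0 + 2.0q = 194.0 - 1.5q → q* = 51.7143.
Gap = |68.4444 − 51.7143| = 16.7301.

16.7 units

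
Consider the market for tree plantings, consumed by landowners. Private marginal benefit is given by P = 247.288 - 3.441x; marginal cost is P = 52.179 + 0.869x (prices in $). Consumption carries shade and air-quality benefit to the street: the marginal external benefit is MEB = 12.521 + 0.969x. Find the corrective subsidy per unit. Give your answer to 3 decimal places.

Social marginal benefit = demand + MEB = 259.809 - 2.472x.
Set SMB = MC: 259.809 - 2.472x = 52.179 + 0.869x → x* = 62.1461.
The Pigouvian subsidy equals MEB at x*: 12.521 + 0.969×62.1461 = 72.7406.

subsidy = $72.741 per unit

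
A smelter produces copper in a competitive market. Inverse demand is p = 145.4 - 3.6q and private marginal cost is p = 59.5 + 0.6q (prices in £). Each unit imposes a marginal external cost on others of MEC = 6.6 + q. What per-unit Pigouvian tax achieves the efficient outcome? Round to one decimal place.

Social marginal cost = private MC + MEC = 66.1 + 1.6q.
Set SMC = demand: 66.1 + 1.6q = 145.4 - 3.6q → q* = 15.2500.
The Pigouvian tax equals MEC at q*: 6.6 + 1.0×15.2500 = 21.8500.

tax = £21.9 per unit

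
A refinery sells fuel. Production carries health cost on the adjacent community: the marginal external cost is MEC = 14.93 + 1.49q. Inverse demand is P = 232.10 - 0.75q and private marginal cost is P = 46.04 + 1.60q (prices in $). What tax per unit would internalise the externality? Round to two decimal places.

Social marginal cost = private MC + MEC = 60.97 + 3.09q.
Set SMC = demand: 60.97 + 3.09q = 232.10 - 0.75q → q* = 44.5651.
The Pigouvian tax equals MEC at q*: 14.93 + 1.49×44.5651 = 81.3320.

tax = $81.33 per unit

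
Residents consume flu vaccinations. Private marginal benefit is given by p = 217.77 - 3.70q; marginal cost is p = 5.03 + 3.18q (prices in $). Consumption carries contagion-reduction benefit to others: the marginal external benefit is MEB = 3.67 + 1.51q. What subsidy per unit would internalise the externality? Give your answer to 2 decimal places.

subsidy = $64.52 per unit

Social marginal benefit = demand + MEB = 221.44 - 2.19q.
Set SMB = MC: 221.44 - 2.19q = 5.03 + 3.18q → q* = 40.2998.
The Pigouvian subsidy equals MEB at q*: 3.67 + 1.51×40.2998 = 64.5227.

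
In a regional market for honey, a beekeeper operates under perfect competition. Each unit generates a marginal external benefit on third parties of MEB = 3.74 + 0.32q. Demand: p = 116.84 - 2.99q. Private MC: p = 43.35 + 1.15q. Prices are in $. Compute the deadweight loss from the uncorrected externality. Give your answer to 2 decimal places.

DWL = $11.62

Market equilibrium (private): 43.35 + 1.15q = 116.84 - 2.99q → q_m = 17.7512.
Social marginal cost = private MC − MEB = 39.61 + 0.83q.
Set SMC = demand: 39.61 + 0.83q = 116.84 - 2.99q → q* = 20.2173.
The loss is the area between SMC and demand from q* to q_m; with linear curves that's a triangle of height MEB(q_m).
DWL = ½ × 2.4661 × 9.4204 = 11.6158.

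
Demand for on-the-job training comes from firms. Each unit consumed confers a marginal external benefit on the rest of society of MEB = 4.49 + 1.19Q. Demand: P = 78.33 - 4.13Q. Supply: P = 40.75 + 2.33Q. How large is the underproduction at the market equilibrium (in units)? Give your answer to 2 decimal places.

2.17 units

Market equilibrium (private): 40.75 + 2.33Q = 78.33 - 4.13Q → Q_m = 5.8173.
Social marginal benefit = demand + MEB = 82.82 - 2.94Q.
Set SMB = MC: 82.82 - 2.94Q = 40.75 + 2.33Q → Q* = 7.9829.
Gap = |5.8173 − 7.9829| = 2.1656.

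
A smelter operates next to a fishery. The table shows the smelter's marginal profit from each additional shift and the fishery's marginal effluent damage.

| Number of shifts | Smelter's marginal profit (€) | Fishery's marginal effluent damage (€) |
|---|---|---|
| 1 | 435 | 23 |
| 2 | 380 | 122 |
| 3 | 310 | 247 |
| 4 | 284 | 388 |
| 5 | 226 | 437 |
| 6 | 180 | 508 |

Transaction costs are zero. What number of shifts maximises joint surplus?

Bargaining reaches the level where marginal profit last exceeds marginal effluent damage.
That holds through level 3 (310 ≥ 247) but not at 4 (284 < 388).

3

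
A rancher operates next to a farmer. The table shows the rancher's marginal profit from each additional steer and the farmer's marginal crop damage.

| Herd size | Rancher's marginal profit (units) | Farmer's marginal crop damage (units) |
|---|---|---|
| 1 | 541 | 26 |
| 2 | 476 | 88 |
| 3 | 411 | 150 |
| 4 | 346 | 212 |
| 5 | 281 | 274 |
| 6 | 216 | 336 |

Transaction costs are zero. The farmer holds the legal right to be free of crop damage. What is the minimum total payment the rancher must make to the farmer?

Efficient level: marginal profit ≥ marginal crop damage through level 5, so k* = 5.
With the farmer holding the right, the rancher must at least compensate total damage at k*: 26 + 88 + 150 + 212 + 274 = 750.

750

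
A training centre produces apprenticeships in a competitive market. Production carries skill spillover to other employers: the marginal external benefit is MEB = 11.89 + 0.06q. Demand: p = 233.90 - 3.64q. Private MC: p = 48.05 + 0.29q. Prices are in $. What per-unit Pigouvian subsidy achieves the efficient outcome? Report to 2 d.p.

subsidy = $14.96 per unit

Social marginal cost = private MC − MEB = 36.16 + 0.23q.
Set SMC = demand: 36.16 + 0.23q = 233.90 - 3.64q → q* = 51.0956.
The Pigouvian subsidy equals MEB at q*: 11.89 + 0.06×51.0956 = 14.9557.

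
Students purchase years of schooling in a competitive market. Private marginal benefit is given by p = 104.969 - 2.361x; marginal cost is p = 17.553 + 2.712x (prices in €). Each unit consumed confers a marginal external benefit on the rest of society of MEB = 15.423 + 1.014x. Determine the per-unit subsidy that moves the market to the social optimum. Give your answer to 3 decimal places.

subsidy = €41.114 per unit

Social marginal benefit = demand + MEB = 120.392 - 1.347x.
Set SMB = MC: 120.392 - 1.347x = 17.553 + 2.712x → x* = 25.3360.
The Pigouvian subsidy equals MEB at x*: 15.423 + 1.014×25.3360 = 41.1137.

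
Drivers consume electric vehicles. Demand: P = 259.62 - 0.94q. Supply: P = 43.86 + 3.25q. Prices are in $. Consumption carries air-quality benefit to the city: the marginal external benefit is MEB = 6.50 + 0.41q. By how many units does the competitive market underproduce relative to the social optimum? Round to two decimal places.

Market equilibrium (private): 43.86 + 3.25q = 259.62 - 0.94q → q_m = 51.4940.
Social marginal benefit = demand + MEB = 266.12 - 0.53q.
Set SMB = MC: 266.12 - 0.53q = 43.86 + 3.25q → q* = 58.7989.
Gap = |51.4940 − 58.7989| = 7.3049.

7.30 units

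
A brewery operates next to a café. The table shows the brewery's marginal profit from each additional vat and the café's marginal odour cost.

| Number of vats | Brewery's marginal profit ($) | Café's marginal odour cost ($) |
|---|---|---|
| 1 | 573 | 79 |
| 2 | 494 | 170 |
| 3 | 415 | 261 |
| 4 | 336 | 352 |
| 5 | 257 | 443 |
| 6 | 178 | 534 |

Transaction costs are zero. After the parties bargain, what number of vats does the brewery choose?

Bargaining reaches the level where marginal profit last exceeds marginal odour cost.
That holds through level 3 (415 ≥ 261) but not at 4 (336 < 352).

3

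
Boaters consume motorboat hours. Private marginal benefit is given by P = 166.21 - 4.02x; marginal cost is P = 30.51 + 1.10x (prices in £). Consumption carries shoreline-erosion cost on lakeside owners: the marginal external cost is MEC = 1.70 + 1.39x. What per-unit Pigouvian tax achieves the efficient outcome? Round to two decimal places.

Social marginal benefit = demand − MEC = 164.51 - 5.41x.
Set SMB = MC: 164.51 - 5.41x = 30.51 + 1.10x → x* = 20.5837.
The Pigouvian tax equals MEC at x*: 1.70 + 1.39×20.5837 = 30.3113.

tax = £30.31 per unit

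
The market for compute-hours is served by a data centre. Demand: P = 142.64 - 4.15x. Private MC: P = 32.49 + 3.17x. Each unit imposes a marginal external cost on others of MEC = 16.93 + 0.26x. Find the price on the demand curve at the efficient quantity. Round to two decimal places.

Social marginal cost = private MC + MEC = 49.42 + 3.43x.
Set SMC = demand: 49.42 + 3.43x = 142.64 - 4.15x → x* = 12.2982.
Consumer price on the demand curve at x*: 142.64 − 4.15×12.2982 = 91.6025.

P = 91.60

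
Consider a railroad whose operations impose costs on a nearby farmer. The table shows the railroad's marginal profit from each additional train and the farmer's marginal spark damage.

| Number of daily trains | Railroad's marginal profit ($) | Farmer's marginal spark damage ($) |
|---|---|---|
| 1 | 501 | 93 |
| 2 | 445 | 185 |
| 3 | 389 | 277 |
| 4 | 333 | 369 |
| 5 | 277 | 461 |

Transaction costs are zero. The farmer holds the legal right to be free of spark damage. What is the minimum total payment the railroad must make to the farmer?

$555

Efficient level: marginal profit ≥ marginal spark damage through level 3, so k* = 3.
With the farmer holding the right, the railroad must at least compensate total damage at k*: 93 + 185 + 277 = 555.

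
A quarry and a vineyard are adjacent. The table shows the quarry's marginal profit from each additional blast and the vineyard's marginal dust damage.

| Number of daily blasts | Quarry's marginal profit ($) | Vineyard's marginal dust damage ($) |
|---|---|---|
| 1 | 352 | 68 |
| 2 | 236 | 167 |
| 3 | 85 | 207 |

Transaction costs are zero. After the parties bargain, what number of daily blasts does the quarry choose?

2

Bargaining reaches the level where marginal profit last exceeds marginal dust damage.
That holds through level 2 (236 ≥ 167) but not at 3 (85 < 207).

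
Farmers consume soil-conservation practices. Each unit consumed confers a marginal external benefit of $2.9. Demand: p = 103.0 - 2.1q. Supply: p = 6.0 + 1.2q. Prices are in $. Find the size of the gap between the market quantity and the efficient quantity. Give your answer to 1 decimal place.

Market equilibrium (private): 6.0 + 1.2q = 103.0 - 2.1q → q_m = 29.3939.
Social marginal benefit = demand + MEB = 105.9 - 2.1q.
Set SMB = MC: 105.9 - 2.1q = 6.0 + 1.2q → q* = 30.2727.
Gap = |29.3939 − 30.2727| = 0.8788.

0.9 units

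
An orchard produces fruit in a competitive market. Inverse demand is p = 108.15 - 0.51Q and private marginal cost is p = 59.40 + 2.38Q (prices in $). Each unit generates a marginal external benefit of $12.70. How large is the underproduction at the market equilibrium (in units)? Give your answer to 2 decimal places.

4.39 units

Market equilibrium (private): 59.40 + 2.38Q = 108.15 - 0.51Q → Q_m = 16.8685.
Social marginal cost = private MC − MEB = 46.70 + 2.38Q.
Set SMC = demand: 46.70 + 2.38Q = 108.15 - 0.51Q → Q* = 21.2630.
Gap = |16.8685 − 21.2630| = 4.3945.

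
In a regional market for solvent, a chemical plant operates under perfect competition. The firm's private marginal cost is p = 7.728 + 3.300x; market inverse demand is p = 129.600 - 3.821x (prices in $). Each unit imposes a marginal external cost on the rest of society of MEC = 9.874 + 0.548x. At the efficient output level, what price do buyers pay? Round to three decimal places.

Social marginal cost = private MC + MEC = 17.602 + 3.848x.
Set SMC = demand: 17.602 + 3.848x = 129.600 - 3.821x → x* = 14.6040.
Consumer price on the demand curve at x*: 129.600 − 3.821×14.6040 = 73.7981.

P = $73.798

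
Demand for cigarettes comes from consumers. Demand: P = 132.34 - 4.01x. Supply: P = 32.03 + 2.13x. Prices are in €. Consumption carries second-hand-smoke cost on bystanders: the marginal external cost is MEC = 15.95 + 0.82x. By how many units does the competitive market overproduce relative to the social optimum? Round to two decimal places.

4.22 units

Market equilibrium (private): 32.03 + 2.13x = 132.34 - 4.01x → x_m = 16.3371.
Social marginal benefit = demand − MEC = 116.39 - 4.83x.
Set SMB = MC: 116.39 - 4.83x = 32.03 + 2.13x → x* = 12.1207.
Gap = |16.3371 − 12.1207| = 4.2164.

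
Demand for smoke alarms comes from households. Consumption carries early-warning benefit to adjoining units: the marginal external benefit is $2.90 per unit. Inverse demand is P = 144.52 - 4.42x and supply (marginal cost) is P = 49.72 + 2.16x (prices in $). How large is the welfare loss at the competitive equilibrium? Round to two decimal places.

Market equilibrium (private): 49.72 + 2.16x = 144.52 - 4.42x → x_m = 14.4073.
Social marginal benefit = demand + MEB = 147.42 - 4.42x.
Set SMB = MC: 147.42 - 4.42x = 49.72 + 2.16x → x* = 14.8480.
Height of the DWL triangle at x_m is SMB(x_m) − MC(x_m) = MEB(x_m) = 2.9000.
DWL = ½ × 0.4407 × 2.9000 = 0.6390.

DWL = $0.64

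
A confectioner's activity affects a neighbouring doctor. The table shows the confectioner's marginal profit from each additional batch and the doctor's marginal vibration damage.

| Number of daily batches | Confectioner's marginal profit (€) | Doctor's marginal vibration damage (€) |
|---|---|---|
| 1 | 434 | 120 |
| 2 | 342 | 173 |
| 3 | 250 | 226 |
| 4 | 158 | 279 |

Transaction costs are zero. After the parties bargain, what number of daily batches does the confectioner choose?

3

Bargaining reaches the level where marginal profit last exceeds marginal vibration damage.
That holds through level 3 (250 ≥ 226) but not at 4 (158 < 279).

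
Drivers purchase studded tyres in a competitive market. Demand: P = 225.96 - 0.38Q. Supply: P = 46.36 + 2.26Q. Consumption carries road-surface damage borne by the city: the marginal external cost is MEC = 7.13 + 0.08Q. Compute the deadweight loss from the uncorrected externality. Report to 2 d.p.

Market equilibrium (private): 46.36 + 2.26Q = 225.96 - 0.38Q → Q_m = 68.0303.
Social marginal benefit = demand − MEC = 218.83 - 0.46Q.
Set SMB = MC: 218.83 - 0.46Q = 46.36 + 2.26Q → Q* = 63.4081.
The loss is the area between SMB and MC from Q* to Q_m; with linear curves that's a triangle of height MEC(Q_m).
DWL = ½ × 4.6222 × 12.5724 = 29.0561.

DWL = 29.06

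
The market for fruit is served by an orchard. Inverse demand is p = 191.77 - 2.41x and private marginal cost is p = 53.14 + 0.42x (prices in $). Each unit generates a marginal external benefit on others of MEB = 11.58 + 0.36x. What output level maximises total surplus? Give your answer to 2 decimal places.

x* = 60.81

Social marginal cost = private MC − MEB = 41.56 + 0.06x.
Set SMC = demand: 41.56 + 0.06x = 191.77 - 2.41x → x* = 60.8138.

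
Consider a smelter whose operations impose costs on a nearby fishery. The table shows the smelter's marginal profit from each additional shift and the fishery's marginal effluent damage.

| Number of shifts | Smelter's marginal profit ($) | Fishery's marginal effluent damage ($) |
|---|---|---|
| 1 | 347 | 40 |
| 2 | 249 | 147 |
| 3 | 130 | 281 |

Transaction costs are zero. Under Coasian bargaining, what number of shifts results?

Bargaining reaches the level where marginal profit last exceeds marginal effluent damage.
That holds through level 2 (249 ≥ 147) but not at 3 (130 < 281).

2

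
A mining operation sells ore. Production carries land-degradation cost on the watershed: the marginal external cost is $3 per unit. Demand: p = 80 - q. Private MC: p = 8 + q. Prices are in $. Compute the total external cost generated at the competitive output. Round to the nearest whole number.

$108

Market equilibrium (private): 8 + q = 80 - q → q_m = 36.0000.
Total external cost = MEC × q_m = 3 × 36.0000 = 108.0000.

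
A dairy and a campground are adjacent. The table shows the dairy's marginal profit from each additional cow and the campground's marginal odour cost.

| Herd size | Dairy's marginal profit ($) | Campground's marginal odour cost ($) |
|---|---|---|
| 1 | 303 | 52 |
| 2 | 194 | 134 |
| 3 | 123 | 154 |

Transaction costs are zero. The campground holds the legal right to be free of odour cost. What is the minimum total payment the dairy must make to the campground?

$186

Efficient level: marginal profit ≥ marginal odour cost through level 2, so k* = 2.
With the campground holding the right, the dairy must at least compensate total damage at k*: 52 + 134 = 186.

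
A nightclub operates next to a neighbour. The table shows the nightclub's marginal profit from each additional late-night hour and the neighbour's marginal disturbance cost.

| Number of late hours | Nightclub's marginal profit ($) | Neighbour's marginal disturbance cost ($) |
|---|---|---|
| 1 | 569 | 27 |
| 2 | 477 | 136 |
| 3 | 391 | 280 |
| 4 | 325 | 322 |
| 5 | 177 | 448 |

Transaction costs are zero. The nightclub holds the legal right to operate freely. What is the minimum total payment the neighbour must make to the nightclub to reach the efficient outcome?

Left alone the nightclub would choose level 5 (marginal profit stays positive).
Efficient level: k* = 4 (marginal profit ≥ marginal disturbance cost through 4).
The neighbour must at least cover the nightclub's forgone profit from cutting 5→4: 177 = 177.

$177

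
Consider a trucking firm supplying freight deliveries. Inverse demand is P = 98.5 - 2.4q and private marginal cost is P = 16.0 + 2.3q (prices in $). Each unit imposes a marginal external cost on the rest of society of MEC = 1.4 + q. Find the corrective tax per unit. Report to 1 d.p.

tax = $15.6 per unit

Social marginal cost = private MC + MEC = 17.4 + 3.3q.
Set SMC = demand: 17.4 + 3.3q = 98.5 - 2.4q → q* = 14.2281.
The Pigouvian tax equals MEC at q*: 1.4 + 1.0×14.2281 = 15.6281.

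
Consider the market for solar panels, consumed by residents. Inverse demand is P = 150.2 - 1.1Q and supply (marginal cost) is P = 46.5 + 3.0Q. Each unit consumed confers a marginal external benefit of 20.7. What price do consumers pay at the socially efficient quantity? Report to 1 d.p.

Social marginal benefit = demand + MEB = 170.9 - 1.1Q.
Set SMB = MC: 170.9 - 1.1Q = 46.5 + 3.0Q → Q* = 30.3415.
Consumer price on the demand curve at Q*: 150.2 − 1.1×30.3415 = 116.8244.

P = 116.8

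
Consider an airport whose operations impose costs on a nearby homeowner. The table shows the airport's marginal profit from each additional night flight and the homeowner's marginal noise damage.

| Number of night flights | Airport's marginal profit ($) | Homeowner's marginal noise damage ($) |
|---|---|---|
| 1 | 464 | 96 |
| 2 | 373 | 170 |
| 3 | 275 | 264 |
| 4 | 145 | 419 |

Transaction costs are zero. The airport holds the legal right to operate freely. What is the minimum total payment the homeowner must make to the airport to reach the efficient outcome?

$145

Left alone the airport would choose level 4 (marginal profit stays positive).
Efficient level: k* = 3 (marginal profit ≥ marginal noise damage through 3).
The homeowner must at least cover the airport's forgone profit from cutting 4→3: 145 = 145.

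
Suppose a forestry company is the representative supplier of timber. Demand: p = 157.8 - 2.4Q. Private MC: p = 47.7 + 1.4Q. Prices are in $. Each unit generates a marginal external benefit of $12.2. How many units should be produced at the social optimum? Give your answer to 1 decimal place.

Q* = 32.2

Social marginal cost = private MC − MEB = 35.5 + 1.4Q.
Set SMC = demand: 35.5 + 1.4Q = 157.8 - 2.4Q → Q* = 32.1842.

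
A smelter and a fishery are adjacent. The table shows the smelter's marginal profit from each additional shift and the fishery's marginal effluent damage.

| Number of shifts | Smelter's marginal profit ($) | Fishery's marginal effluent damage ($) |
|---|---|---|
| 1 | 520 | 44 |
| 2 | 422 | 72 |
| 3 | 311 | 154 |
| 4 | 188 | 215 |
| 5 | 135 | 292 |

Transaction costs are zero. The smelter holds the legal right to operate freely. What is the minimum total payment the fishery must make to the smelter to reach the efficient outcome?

Left alone the smelter would choose level 5 (marginal profit stays positive).
Efficient level: k* = 3 (marginal profit ≥ marginal effluent damage through 3).
The fishery must at least cover the smelter's forgone profit from cutting 5→3: 188 + 135 = 323.

$323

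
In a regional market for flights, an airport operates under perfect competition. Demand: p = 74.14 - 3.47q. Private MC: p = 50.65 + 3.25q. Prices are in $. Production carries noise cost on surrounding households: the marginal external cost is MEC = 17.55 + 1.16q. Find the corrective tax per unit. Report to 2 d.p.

Social marginal cost = private MC + MEC = 68.20 + 4.41q.
Set SMC = demand: 68.20 + 4.41q = 74.14 - 3.47q → q* = 0.7538.
The Pigouvian tax equals MEC at q*: 17.55 + 1.16×0.7538 = 18.4244.

tax = $18.42 per unit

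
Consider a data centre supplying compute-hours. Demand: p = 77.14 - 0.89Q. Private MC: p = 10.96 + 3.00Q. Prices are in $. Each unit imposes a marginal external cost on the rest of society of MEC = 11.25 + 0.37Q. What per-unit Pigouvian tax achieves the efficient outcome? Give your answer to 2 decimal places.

tax = $16.02 per unit

Social marginal cost = private MC + MEC = 22.21 + 3.37Q.
Set SMC = demand: 22.21 + 3.37Q = 77.14 - 0.89Q → Q* = 12.8944.
The Pigouvian tax equals MEC at Q*: 11.25 + 0.37×12.8944 = 16.0209.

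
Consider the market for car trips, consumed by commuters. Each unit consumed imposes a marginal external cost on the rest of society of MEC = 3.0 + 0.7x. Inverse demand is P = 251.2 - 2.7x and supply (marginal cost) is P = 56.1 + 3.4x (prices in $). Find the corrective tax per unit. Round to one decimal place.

Social marginal benefit = demand − MEC = 248.2 - 3.4x.
Set SMB = MC: 248.2 - 3.4x = 56.1 + 3.4x → x* = 28.2500.
The Pigouvian tax equals MEC at x*: 3.0 + 0.7×28.2500 = 22.7750.

tax = $22.8 per unit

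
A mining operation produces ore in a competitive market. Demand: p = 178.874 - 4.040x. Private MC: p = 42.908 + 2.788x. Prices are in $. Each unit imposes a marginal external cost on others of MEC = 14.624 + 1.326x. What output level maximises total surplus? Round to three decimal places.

x* = 14.881

Social marginal cost = private MC + MEC = 57.532 + 4.114x.
Set SMC = demand: 57.532 + 4.114x = 178.874 - 4.040x → x* = 14.8813.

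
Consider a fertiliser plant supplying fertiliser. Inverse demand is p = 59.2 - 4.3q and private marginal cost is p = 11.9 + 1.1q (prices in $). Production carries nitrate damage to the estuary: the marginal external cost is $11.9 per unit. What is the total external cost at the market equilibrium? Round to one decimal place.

$104.2

Market equilibrium (private): 11.9 + 1.1q = 59.2 - 4.3q → q_m = 8.7593.
Total external cost = MEC × q_m = 11.9 × 8.7593 = 104.2357.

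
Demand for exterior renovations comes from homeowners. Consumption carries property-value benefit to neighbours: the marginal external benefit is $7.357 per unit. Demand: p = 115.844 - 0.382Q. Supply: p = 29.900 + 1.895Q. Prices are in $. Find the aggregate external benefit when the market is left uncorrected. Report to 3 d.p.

Market equilibrium (private): 29.900 + 1.895Q = 115.844 - 0.382Q → Q_m = 37.7444.
Total external benefit = MEB × Q_m = 7.357 × 37.7444 = 277.6856.

$277.686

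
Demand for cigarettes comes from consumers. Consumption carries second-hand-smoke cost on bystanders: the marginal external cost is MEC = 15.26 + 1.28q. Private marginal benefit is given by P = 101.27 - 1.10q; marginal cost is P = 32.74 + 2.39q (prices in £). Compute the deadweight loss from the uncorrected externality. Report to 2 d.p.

DWL = £171.04

Market equilibrium (private): 32.74 + 2.39q = 101.27 - 1.10q → q_m = 19.6361.
Social marginal benefit = demand − MEC = 86.01 - 2.38q.
Set SMB = MC: 86.01 - 2.38q = 32.74 + 2.39q → q* = 11.1677.
The loss is the area between SMB and MC from q* to q_m; with linear curves that's a triangle of height MEC(q_m).
DWL = ½ × 8.4684 × 40.3942 = 171.0371.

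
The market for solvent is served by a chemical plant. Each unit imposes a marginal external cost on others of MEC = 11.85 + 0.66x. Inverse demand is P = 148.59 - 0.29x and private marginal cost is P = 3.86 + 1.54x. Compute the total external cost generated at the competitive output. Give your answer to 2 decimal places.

Market equilibrium (private): 3.86 + 1.54x = 148.59 - 0.29x → x_m = 79.0874.
Total external cost = ∫₀^{x_m} (11.85 + 0.66x) dx = 11.85×79.0874 + ½×0.66×79.0874² = 3001.2752.

3001.28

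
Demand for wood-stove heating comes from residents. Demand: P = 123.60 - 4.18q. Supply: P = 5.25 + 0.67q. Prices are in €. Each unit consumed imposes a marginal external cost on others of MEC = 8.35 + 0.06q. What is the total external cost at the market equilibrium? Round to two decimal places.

€221.62

Market equilibrium (private): 5.25 + 0.67q = 123.60 - 4.18q → q_m = 24.4021.
Total external cost = ∫₀^{q_m} (8.35 + 0.06q) dq = 8.35×24.4021 + ½×0.06×24.4021² = 221.6214.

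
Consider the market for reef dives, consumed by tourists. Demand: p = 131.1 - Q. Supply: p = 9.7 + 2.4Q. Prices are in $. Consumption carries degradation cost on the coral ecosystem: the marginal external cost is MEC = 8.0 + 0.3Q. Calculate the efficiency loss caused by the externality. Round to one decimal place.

Market equilibrium (private): 9.7 + 2.4Q = 131.1 - Q → Q_m = 35.7059.
Social marginal benefit = demand − MEC = 123.1 - 1.3Q.
Set SMB = MC: 123.1 - 1.3Q = 9.7 + 2.4Q → Q* = 30.6486.
Between Q* and Q_m the wedge MC − SMB runs linearly from 0 to MEC(Q_m), so the loss is a triangle.
DWL = ½ × 5.0573 × 18.7118 = 47.3156.

DWL = $47.3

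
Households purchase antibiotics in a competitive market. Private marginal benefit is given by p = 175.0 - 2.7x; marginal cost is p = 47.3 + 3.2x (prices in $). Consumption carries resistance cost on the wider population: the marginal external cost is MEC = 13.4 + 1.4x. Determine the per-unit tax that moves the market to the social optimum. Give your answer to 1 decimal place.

tax = $35.3 per unit

Social marginal benefit = demand − MEC = 161.6 - 4.1x.
Set SMB = MC: 161.6 - 4.1x = 47.3 + 3.2x → x* = 15.6575.
The Pigouvian tax equals MEC at x*: 13.4 + 1.4×15.6575 = 35.3205.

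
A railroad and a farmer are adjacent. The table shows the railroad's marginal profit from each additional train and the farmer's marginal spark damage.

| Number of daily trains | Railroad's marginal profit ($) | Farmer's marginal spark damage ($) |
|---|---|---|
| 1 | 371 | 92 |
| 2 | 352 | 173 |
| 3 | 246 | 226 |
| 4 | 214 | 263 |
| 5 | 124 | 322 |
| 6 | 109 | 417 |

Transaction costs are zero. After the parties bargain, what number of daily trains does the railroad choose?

Bargaining reaches the level where marginal profit last exceeds marginal spark damage.
That holds through level 3 (246 ≥ 226) but not at 4 (214 < 263).

3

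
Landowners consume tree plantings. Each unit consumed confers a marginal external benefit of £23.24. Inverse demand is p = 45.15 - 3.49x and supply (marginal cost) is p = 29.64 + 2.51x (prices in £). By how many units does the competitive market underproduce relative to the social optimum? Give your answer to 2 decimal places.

Market equilibrium (private): 29.64 + 2.51x = 45.15 - 3.49x → x_m = 2.5850.
Social marginal benefit = demand + MEB = 68.39 - 3.49x.
Set SMB = MC: 68.39 - 3.49x = 29.64 + 2.51x → x* = 6.4583.
Gap = |2.5850 − 6.4583| = 3.8733.

3.87 units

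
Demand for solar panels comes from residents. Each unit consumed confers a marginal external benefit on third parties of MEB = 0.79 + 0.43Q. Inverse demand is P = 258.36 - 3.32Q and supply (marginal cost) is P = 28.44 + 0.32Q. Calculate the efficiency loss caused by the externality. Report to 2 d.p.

DWL = 121.69

Market equilibrium (private): 28.44 + 0.32Q = 258.36 - 3.32Q → Q_m = 63.1648.
Social marginal benefit = demand + MEB = 259.15 - 2.89Q.
Set SMB = MC: 259.15 - 2.89Q = 28.44 + 0.32Q → Q* = 71.8723.
The loss is the area between SMB and MC from Q* to Q_m; with linear curves that's a triangle of height MEB(Q_m).
DWL = ½ × 8.7075 × 27.9509 = 121.6912.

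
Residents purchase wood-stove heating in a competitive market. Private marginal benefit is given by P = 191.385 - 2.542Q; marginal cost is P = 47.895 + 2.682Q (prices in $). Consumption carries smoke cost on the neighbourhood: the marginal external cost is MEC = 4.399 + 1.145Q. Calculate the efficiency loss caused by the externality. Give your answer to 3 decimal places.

DWL = $100.892

Market equilibrium (private): 47.895 + 2.682Q = 191.385 - 2.542Q → Q_m = 27.4675.
Social marginal benefit = demand − MEC = 186.986 - 3.687Q.
Set SMB = MC: 186.986 - 3.687Q = 47.895 + 2.682Q → Q* = 21.8388.
Between Q* and Q_m the wedge MC − SMB runs linearly from 0 to MEC(Q_m), so the loss is a triangle.
DWL = ½ × 5.6287 × 35.8492 = 100.8922.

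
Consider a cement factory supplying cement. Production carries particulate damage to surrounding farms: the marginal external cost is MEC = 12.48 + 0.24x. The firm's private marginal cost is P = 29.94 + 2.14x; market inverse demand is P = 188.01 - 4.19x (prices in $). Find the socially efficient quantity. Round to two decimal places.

x* = 22.16

Social marginal cost = private MC + MEC = 42.42 + 2.38x.
Set SMC = demand: 42.42 + 2.38x = 188.01 - 4.19x → x* = 22.1598.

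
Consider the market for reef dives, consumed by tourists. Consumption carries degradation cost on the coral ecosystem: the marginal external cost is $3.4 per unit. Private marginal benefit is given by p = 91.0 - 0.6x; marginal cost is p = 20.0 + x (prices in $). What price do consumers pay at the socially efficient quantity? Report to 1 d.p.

Social marginal benefit = demand − MEC = 87.6 - 0.6x.
Set SMB = MC: 87.6 - 0.6x = 20.0 + x → x* = 42.2500.
Consumer price on the demand curve at x*: 91.0 − 0.6×42.2500 = 65.6500.

P = $65.7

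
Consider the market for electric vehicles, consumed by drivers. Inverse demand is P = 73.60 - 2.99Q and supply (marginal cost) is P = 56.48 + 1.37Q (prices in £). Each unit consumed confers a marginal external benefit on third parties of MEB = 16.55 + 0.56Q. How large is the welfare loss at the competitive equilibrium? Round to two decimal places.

DWL = £46.25

Market equilibrium (private): 56.48 + 1.37Q = 73.60 - 2.99Q → Q_m = 3.9266.
Social marginal benefit = demand + MEB = 90.15 - 2.43Q.
Set SMB = MC: 90.15 - 2.43Q = 56.48 + 1.37Q → Q* = 8.8605.
Between Q* and Q_m the wedge SMB − MC runs linearly from 0 to MEB(Q_m), so the loss is a triangle.
DWL = ½ × 4.9339 × 18.7489 = 46.2526.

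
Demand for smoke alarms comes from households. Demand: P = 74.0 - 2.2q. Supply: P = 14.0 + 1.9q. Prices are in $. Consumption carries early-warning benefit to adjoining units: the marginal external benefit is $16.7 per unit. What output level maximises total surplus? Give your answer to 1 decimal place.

q* = 18.7

Social marginal benefit = demand + MEB = 90.7 - 2.2q.
Set SMB = MC: 90.7 - 2.2q = 14.0 + 1.9q → q* = 18.7073.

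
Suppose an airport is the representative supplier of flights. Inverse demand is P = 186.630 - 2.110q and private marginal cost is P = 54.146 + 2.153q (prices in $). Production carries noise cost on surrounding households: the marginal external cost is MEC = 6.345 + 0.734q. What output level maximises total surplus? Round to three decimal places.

Social marginal cost = private MC + MEC = 60.491 + 2.887q.
Set SMC = demand: 60.491 + 2.887q = 186.630 - 2.110q → q* = 25.2429.

q* = 25.243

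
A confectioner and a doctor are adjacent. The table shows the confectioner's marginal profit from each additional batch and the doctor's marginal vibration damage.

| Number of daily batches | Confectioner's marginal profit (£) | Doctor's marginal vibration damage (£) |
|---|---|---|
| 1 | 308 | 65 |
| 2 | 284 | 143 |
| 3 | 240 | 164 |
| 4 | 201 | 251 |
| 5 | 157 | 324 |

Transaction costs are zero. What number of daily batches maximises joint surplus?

3

Bargaining reaches the level where marginal profit last exceeds marginal vibration damage.
That holds through level 3 (240 ≥ 164) but not at 4 (201 < 251).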